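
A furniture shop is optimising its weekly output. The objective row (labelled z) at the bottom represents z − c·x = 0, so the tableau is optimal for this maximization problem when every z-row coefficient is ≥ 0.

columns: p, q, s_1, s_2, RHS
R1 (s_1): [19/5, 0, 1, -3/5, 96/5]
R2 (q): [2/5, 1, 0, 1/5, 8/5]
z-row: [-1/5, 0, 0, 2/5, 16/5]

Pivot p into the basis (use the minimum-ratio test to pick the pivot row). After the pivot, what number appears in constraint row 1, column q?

-19/2

Ratio test on column p — row 1: (96/5)/(19/5) = 96/19; row 2: (8/5)/(2/5) = 4. Minimum is 4 at row 2 (q leaves); pivot element 2/5.
Divide row 2 by 2/5; eliminate column p from the other rows.
Row 1 update in column q: 0 − (19/5)·(5/2) = -19/2.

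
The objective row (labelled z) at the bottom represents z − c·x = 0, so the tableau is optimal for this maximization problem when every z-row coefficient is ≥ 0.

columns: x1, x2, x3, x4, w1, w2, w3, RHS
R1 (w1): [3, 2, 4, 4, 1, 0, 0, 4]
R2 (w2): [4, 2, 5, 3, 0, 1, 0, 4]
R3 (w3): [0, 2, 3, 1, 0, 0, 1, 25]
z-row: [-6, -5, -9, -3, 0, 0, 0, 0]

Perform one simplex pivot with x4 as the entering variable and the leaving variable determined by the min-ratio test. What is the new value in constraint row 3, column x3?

2

Ratio test on column x4 — row 1: 4/4 = 1; row 2: 4/3 = 4/3; row 3: 25/1 = 25. Minimum is 1 at row 1 (w1 leaves); pivot element 4.
Divide row 1 by 4; eliminate column x4 from the other rows.
Row 3 update in column x3: 3 − 1·1 = 2.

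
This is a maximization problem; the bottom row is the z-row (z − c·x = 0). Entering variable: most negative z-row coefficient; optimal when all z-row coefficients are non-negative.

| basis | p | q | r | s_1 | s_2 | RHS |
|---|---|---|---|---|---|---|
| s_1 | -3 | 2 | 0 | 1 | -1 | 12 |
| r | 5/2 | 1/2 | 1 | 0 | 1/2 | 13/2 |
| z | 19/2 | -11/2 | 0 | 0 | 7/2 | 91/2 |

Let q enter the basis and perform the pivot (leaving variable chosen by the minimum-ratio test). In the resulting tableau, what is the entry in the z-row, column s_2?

Ratio test on column q — row 1: 12/2 = 6; row 2: (13/2)/(1/2) = 13. Minimum is 6 at row 1 (s_1 leaves); pivot element 2.
Divide row 1 by 2; eliminate column q from the other rows.
z-row update in column s_2: 7/2 − (-11/2)·(-1/2) = 3/4.

3/4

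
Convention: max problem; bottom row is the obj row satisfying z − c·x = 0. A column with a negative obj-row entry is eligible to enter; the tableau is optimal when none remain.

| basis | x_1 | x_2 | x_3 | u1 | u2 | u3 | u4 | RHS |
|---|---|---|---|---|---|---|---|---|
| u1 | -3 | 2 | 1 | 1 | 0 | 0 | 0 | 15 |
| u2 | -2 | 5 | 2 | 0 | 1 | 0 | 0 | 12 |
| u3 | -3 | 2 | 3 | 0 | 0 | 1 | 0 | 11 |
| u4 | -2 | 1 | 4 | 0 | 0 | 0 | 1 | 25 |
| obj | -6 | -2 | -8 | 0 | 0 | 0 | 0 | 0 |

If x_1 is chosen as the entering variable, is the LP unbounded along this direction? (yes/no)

yes

Every constraint-row entry in column x_1 is ≤ 0, so increasing x_1 is unbounded.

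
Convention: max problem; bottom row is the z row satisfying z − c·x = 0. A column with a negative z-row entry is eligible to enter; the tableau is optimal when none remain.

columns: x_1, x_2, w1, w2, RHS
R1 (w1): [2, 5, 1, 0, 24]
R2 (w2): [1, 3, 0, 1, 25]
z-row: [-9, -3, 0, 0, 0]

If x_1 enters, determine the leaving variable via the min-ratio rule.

w1

Column x_1 entries and ratios — w1: 24/2 = 12; w2: 25/1 = 25.
Smallest ratio is 12 in the row of w1, so w1 leaves.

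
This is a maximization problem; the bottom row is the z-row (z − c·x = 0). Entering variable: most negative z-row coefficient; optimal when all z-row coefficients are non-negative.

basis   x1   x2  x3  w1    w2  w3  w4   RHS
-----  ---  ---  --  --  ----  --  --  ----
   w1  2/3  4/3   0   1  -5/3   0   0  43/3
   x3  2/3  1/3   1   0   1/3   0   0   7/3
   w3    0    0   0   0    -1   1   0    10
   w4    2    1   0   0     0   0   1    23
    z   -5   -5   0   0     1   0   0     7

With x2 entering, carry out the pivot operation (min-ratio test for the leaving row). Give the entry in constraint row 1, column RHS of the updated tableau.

Ratio test on column x2 — row 1: (43/3)/(4/3) = 43/4; row 2: (7/3)/(1/3) = 7; row 3: entry 0 ≤ 0; row 4: 23/1 = 23. Minimum is 7 at row 2 (x3 leaves); pivot element 1/3.
Divide row 2 by 1/3; eliminate column x2 from the other rows.
Row 1 update in column RHS: 43/3 − (4/3)·7 = 5.

5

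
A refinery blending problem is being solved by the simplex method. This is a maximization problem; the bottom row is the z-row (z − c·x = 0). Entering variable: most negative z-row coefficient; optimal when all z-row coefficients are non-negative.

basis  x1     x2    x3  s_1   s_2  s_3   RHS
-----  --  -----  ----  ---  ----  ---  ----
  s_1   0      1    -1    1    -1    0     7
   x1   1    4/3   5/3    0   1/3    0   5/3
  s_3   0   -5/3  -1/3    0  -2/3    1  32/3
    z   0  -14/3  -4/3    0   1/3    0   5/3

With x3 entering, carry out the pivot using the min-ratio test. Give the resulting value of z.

Ratio test on column x3 — row 1: entry -1 ≤ 0; row 2: (5/3)/(5/3) = 1; row 3: entry -1/3 ≤ 0. Minimum is 1 at row 2 (x1 leaves); pivot element 5/3.
Pivot on row 2; the z-row RHS becomes 5/3 − (-4/3)·1 = 3.

3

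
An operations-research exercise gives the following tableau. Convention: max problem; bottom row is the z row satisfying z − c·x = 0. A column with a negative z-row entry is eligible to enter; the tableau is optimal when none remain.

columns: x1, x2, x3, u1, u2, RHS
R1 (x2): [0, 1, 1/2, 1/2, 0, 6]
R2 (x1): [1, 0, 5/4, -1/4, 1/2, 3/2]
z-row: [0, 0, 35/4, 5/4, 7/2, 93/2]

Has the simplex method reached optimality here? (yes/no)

yes

Every z-row coefficient is ≥ 0, so the tableau is optimal.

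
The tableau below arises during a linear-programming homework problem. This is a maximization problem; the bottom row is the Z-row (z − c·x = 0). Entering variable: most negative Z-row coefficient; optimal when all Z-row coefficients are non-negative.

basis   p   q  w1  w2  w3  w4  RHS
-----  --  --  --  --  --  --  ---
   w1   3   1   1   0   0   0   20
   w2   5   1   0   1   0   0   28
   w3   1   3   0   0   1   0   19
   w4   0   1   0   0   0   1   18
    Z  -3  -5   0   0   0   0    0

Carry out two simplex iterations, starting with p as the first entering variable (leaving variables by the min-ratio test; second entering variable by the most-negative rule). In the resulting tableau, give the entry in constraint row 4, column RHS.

185/14

Ratio test on column p — row 1: 20/3 = 20/3; row 2: 28/5 = 28/5; row 3: 19/1 = 19; row 4: entry 0 ≤ 0. Minimum is 28/5 at row 2 (w2 leaves); pivot element 5.
Divide row 2 by 5; eliminate column p from the other rows.
Second iteration: most negative Z-row entry is -22/5 in column q, so q enters.
Ratio test on column q — row 1: (16/5)/(2/5) = 8; row 2: (28/5)/(1/5) = 28; row 3: (67/5)/(14/5) = 67/14; row 4: 18/1 = 18. Minimum is 67/14 at row 3 (w3 leaves); pivot element 14/5.
Divide row 3 by 14/5; eliminate column q from the other rows.
After both pivots, the entry at constraint row 4, column RHS is 185/14.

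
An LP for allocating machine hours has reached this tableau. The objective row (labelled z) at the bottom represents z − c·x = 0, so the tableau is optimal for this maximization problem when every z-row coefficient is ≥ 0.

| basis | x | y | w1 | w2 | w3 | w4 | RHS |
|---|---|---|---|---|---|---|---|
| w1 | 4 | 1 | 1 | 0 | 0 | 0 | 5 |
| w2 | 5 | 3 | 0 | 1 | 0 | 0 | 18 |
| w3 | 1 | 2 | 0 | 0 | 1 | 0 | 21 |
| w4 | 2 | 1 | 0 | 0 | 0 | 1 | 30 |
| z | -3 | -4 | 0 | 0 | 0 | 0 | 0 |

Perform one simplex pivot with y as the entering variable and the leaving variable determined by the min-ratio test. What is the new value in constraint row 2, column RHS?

Ratio test on column y — row 1: 5/1 = 5; row 2: 18/3 = 6; row 3: 21/2 = 21/2; row 4: 30/1 = 30. Minimum is 5 at row 1 (w1 leaves); pivot element 1.
Divide row 1 by 1; eliminate column y from the other rows.
Row 2 update in column RHS: 18 − 3·5 = 3.

3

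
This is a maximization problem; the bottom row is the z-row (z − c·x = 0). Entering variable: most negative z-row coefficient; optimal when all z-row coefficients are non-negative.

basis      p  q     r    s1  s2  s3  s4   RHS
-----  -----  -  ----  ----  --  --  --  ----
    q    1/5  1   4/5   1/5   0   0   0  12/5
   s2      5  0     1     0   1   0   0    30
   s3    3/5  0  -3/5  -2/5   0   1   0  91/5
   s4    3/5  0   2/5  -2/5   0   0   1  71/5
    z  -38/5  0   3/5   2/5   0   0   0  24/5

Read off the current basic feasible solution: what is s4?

s4 is basic (row 4); its value is the RHS of that row, 71/5.

71/5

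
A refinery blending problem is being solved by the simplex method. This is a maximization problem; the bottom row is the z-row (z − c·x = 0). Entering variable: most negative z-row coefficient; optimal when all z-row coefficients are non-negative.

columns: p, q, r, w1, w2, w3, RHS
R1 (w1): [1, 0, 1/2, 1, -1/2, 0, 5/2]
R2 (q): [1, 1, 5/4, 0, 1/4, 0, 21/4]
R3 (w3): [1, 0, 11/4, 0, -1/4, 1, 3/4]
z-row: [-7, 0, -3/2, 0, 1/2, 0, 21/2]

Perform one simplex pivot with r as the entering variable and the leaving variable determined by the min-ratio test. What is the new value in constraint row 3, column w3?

4/11

Ratio test on column r — row 1: (5/2)/(1/2) = 5; row 2: (21/4)/(5/4) = 21/5; row 3: (3/4)/(11/4) = 3/11. Minimum is 3/11 at row 3 (w3 leaves); pivot element 11/4.
Divide row 3 by 11/4; eliminate column r from the other rows.
In the new row 3, the w3 entry is the old entry divided by the pivot: 1/(11/4) = 4/11.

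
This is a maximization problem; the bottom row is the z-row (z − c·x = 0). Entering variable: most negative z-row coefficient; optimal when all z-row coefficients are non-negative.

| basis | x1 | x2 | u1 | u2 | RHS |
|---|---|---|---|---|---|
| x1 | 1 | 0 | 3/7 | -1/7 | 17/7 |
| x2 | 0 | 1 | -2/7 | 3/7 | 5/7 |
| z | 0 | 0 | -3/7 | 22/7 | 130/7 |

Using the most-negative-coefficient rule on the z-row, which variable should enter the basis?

u1

Negative z-row entries: u1: -3/7.
The most negative is -3/7 in column u1, so u1 enters.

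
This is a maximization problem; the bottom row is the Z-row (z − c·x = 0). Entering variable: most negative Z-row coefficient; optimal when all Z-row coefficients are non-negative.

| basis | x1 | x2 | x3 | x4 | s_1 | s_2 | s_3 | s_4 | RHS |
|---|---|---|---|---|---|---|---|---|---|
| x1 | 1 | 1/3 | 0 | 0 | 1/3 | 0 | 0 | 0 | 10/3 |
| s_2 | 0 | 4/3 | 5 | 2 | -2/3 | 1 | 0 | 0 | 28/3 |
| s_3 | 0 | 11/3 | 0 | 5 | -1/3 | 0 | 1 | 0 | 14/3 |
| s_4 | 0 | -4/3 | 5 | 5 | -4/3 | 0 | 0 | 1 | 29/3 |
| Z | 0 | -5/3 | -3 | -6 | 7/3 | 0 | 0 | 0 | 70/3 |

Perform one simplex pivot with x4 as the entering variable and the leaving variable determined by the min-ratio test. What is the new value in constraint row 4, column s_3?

-1

Ratio test on column x4 — row 1: entry 0 ≤ 0; row 2: (28/3)/2 = 14/3; row 3: (14/3)/5 = 14/15; row 4: (29/3)/5 = 29/15. Minimum is 14/15 at row 3 (s_3 leaves); pivot element 5.
Divide row 3 by 5; eliminate column x4 from the other rows.
Row 4 update in column s_3: 0 − 5·(1/5) = -1.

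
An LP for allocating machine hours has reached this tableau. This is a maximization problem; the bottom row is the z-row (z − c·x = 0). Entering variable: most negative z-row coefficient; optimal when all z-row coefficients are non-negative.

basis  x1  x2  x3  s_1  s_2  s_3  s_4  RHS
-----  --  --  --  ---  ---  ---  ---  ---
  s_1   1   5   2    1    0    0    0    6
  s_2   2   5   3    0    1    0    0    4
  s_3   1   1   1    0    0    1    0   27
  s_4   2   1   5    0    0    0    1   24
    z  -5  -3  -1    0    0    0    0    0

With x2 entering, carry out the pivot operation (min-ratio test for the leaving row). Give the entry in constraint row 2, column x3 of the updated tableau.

Ratio test on column x2 — row 1: 6/5 = 6/5; row 2: 4/5 = 4/5; row 3: 27/1 = 27; row 4: 24/1 = 24. Minimum is 4/5 at row 2 (s_2 leaves); pivot element 5.
Divide row 2 by 5; eliminate column x2 from the other rows.
In the new row 2, the x3 entry is the old entry divided by the pivot: 3/5 = 3/5.

3/5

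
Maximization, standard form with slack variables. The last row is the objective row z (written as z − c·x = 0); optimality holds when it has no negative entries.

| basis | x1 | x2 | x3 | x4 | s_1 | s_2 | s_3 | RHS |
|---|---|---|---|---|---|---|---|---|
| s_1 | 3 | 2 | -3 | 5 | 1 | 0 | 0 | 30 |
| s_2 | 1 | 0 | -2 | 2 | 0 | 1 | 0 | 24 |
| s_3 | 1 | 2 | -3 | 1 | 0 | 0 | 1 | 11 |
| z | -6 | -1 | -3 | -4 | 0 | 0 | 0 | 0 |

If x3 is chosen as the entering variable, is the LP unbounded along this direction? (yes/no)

yes

Every constraint-row entry in column x3 is ≤ 0, so increasing x3 is unbounded.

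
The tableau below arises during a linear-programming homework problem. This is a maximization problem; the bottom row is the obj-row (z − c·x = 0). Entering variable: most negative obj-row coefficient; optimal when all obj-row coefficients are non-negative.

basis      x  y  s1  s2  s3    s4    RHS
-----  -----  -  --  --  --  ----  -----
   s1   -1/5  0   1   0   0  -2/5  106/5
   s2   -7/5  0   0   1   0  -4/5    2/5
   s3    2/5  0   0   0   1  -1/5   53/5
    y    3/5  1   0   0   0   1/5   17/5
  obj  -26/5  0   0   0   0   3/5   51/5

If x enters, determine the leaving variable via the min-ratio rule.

y

Column x entries and ratios — s1: -1/5 ≤ 0, skip; s2: -7/5 ≤ 0, skip; s3: (53/5)/(2/5) = 53/2; y: (17/5)/(3/5) = 17/3.
Smallest ratio is 17/3 in the row of y, so y leaves.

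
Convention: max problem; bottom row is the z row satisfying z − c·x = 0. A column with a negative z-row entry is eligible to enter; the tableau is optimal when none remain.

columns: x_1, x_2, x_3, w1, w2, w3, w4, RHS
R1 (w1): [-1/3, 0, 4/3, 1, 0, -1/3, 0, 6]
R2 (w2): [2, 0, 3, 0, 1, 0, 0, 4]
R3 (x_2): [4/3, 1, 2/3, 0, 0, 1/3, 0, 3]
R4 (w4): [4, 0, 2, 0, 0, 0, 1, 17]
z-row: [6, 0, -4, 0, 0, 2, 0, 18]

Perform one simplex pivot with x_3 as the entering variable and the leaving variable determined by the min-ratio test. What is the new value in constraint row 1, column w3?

Ratio test on column x_3 — row 1: 6/(4/3) = 9/2; row 2: 4/3 = 4/3; row 3: 3/(2/3) = 9/2; row 4: 17/2 = 17/2. Minimum is 4/3 at row 2 (w2 leaves); pivot element 3.
Divide row 2 by 3; eliminate column x_3 from the other rows.
Row 1 update in column w3: -1/3 − (4/3)·0 = -1/3.

-1/3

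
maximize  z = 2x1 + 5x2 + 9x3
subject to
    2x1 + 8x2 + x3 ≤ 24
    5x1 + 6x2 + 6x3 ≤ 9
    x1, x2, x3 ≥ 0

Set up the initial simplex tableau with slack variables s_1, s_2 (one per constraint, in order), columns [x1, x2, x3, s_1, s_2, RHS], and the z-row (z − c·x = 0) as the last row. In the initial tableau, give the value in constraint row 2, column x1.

Constraint 2 has coefficient 5 on x1.

5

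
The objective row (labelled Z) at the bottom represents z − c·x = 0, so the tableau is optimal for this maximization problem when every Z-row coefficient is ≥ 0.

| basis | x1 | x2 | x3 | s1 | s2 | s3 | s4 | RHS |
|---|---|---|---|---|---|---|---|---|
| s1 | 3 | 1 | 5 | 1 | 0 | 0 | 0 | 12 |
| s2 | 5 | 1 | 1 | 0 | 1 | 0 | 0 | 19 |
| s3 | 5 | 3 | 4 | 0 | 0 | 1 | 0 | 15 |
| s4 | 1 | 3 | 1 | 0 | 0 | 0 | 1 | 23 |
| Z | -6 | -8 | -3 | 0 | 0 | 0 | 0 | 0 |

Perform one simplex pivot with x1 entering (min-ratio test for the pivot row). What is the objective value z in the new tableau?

Ratio test on column x1 — row 1: 12/3 = 4; row 2: 19/5 = 19/5; row 3: 15/5 = 3; row 4: 23/1 = 23. Minimum is 3 at row 3 (s3 leaves); pivot element 5.
Pivot on row 3; the Z-row RHS becomes 0 − (-6)·3 = 18.

18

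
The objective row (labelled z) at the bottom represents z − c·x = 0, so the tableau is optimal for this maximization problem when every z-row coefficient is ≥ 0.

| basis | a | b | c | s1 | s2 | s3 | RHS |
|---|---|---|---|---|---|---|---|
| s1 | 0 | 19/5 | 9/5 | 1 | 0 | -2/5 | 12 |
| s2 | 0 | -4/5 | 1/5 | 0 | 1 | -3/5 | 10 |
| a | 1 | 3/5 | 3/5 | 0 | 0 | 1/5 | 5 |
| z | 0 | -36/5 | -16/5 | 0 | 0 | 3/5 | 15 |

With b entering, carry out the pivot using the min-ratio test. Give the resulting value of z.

Ratio test on column b — row 1: 12/(19/5) = 60/19; row 2: entry -4/5 ≤ 0; row 3: 5/(3/5) = 25/3. Minimum is 60/19 at row 1 (s1 leaves); pivot element 19/5.
Pivot on row 1; the z-row RHS becomes 15 − (-36/5)·(60/19) = 717/19.

717/19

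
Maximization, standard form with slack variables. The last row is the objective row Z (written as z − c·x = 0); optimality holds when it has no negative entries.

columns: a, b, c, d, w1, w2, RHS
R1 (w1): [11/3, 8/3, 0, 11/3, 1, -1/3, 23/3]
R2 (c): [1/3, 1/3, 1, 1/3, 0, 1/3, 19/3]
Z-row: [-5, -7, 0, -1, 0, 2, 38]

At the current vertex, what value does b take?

b is not in the basis, so in the current basic feasible solution b = 0.

0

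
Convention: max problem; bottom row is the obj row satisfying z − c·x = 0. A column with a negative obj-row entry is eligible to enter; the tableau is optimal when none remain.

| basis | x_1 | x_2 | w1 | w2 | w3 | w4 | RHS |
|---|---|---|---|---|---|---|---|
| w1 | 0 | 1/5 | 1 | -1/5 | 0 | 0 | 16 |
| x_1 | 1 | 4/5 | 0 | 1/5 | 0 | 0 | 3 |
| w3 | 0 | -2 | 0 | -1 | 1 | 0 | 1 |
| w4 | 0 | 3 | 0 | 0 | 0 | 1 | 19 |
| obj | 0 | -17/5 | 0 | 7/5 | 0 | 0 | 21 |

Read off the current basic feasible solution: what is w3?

1

w3 is basic (row 3); its value is the RHS of that row, 1.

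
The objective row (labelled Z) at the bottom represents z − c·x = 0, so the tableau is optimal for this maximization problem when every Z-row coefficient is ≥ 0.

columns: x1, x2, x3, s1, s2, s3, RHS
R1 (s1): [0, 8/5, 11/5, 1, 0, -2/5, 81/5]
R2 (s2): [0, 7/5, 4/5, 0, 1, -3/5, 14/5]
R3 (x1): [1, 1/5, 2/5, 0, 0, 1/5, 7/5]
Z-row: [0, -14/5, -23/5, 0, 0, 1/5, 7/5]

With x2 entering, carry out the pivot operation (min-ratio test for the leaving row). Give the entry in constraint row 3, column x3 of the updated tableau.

2/7

Ratio test on column x2 — row 1: (81/5)/(8/5) = 81/8; row 2: (14/5)/(7/5) = 2; row 3: (7/5)/(1/5) = 7. Minimum is 2 at row 2 (s2 leaves); pivot element 7/5.
Divide row 2 by 7/5; eliminate column x2 from the other rows.
Row 3 update in column x3: 2/5 − (1/5)·(4/7) = 2/7.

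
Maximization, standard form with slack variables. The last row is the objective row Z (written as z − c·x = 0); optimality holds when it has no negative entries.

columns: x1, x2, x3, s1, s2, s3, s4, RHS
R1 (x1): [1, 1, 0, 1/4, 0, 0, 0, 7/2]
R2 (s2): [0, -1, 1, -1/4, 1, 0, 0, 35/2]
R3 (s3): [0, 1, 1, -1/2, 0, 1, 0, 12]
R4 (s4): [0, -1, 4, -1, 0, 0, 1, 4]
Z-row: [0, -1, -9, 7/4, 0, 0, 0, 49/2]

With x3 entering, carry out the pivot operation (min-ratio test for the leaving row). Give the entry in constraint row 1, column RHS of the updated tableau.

Ratio test on column x3 — row 1: entry 0 ≤ 0; row 2: (35/2)/1 = 35/2; row 3: 12/1 = 12; row 4: 4/4 = 1. Minimum is 1 at row 4 (s4 leaves); pivot element 4.
Divide row 4 by 4; eliminate column x3 from the other rows.
Row 1 update in column RHS: 7/2 − 0·1 = 7/2.

7/2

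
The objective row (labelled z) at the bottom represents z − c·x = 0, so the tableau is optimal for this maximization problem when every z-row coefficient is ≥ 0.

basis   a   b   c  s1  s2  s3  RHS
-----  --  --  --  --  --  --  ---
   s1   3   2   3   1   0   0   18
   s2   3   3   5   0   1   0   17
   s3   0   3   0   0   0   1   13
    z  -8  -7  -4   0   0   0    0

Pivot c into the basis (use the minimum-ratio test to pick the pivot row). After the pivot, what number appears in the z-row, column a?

-28/5

Ratio test on column c — row 1: 18/3 = 6; row 2: 17/5 = 17/5; row 3: entry 0 ≤ 0. Minimum is 17/5 at row 2 (s2 leaves); pivot element 5.
Divide row 2 by 5; eliminate column c from the other rows.
z-row update in column a: -8 − (-4)·(3/5) = -28/5.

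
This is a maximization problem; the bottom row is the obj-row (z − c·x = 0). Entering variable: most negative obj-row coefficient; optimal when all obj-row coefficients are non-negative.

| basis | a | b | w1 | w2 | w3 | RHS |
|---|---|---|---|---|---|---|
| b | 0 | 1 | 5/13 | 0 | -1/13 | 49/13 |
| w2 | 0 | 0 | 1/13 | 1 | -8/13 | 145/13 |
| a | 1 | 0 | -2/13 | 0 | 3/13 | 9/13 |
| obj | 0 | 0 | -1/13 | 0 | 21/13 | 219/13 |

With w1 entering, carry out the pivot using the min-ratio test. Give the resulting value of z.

88/5

Ratio test on column w1 — row 1: (49/13)/(5/13) = 49/5; row 2: (145/13)/(1/13) = 145; row 3: entry -2/13 ≤ 0. Minimum is 49/5 at row 1 (b leaves); pivot element 5/13.
Pivot on row 1; the obj-row RHS becomes 219/13 − (-1/13)·(49/5) = 88/5.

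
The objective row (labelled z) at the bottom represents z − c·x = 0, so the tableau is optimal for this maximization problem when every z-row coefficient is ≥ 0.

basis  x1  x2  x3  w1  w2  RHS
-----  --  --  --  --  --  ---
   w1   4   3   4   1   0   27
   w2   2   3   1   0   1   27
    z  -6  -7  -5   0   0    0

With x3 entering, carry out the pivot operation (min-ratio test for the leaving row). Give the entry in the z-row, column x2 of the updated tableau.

-13/4

Ratio test on column x3 — row 1: 27/4 = 27/4; row 2: 27/1 = 27. Minimum is 27/4 at row 1 (w1 leaves); pivot element 4.
Divide row 1 by 4; eliminate column x3 from the other rows.
z-row update in column x2: -7 − (-5)·(3/4) = -13/4.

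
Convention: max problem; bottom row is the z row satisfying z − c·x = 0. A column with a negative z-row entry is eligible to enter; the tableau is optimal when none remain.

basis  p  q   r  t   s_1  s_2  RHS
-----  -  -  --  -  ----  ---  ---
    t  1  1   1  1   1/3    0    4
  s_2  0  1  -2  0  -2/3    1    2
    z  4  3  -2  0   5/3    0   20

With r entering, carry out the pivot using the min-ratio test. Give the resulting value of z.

Ratio test on column r — row 1: 4/1 = 4; row 2: entry -2 ≤ 0. Minimum is 4 at row 1 (t leaves); pivot element 1.
Pivot on row 1; the z-row RHS becomes 20 − (-2)·4 = 28.

28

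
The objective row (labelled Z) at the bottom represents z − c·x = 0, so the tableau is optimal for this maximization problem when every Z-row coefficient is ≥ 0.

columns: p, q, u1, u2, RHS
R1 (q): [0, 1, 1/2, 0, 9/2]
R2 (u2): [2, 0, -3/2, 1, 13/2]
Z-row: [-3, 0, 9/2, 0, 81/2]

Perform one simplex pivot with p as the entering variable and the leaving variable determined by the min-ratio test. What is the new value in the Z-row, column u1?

9/4

Ratio test on column p — row 1: entry 0 ≤ 0; row 2: (13/2)/2 = 13/4. Minimum is 13/4 at row 2 (u2 leaves); pivot element 2.
Divide row 2 by 2; eliminate column p from the other rows.
Z-row update in column u1: 9/2 − (-3)·(-3/4) = 9/4.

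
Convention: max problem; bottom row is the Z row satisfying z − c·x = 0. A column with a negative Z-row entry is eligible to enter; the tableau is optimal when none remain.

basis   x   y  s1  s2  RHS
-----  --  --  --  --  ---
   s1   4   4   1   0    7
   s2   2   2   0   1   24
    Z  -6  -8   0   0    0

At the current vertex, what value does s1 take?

s1 is basic (row 1); its value is the RHS of that row, 7.

7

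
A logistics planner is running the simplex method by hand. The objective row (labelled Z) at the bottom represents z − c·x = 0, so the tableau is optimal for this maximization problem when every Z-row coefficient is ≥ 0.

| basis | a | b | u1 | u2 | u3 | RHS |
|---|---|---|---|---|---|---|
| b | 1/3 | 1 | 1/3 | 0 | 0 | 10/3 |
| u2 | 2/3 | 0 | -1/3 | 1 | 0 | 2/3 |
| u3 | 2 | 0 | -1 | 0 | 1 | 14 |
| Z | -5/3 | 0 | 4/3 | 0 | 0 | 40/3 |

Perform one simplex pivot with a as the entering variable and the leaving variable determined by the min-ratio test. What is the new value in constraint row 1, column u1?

Ratio test on column a — row 1: (10/3)/(1/3) = 10; row 2: (2/3)/(2/3) = 1; row 3: 14/2 = 7. Minimum is 1 at row 2 (u2 leaves); pivot element 2/3.
Divide row 2 by 2/3; eliminate column a from the other rows.
Row 1 update in column u1: 1/3 − (1/3)·(-1/2) = 1/2.

1/2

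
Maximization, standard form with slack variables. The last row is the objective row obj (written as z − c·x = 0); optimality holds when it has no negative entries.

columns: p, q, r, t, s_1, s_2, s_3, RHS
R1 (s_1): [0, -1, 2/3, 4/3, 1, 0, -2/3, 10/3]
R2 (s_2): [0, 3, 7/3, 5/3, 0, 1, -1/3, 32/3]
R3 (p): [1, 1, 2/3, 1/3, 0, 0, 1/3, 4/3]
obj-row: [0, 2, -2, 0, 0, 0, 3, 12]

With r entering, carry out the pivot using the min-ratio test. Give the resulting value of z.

16

Ratio test on column r — row 1: (10/3)/(2/3) = 5; row 2: (32/3)/(7/3) = 32/7; row 3: (4/3)/(2/3) = 2. Minimum is 2 at row 3 (p leaves); pivot element 2/3.
Pivot on row 3; the obj-row RHS becomes 12 − (-2)·2 = 16.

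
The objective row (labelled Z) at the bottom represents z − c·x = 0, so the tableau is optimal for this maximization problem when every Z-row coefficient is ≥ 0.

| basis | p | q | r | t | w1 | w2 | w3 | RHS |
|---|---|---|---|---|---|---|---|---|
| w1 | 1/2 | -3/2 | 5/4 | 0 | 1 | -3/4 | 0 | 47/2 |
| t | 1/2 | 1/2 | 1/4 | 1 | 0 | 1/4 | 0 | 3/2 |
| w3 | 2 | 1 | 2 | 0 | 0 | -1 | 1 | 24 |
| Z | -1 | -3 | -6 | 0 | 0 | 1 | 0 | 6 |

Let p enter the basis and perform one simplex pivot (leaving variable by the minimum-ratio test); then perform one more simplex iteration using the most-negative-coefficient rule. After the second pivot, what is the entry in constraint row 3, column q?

-3

Ratio test on column p — row 1: (47/2)/(1/2) = 47; row 2: (3/2)/(1/2) = 3; row 3: 24/2 = 12. Minimum is 3 at row 2 (t leaves); pivot element 1/2.
Divide row 2 by 1/2; eliminate column p from the other rows.
Second iteration: most negative Z-row entry is -11/2 in column r, so r enters.
Ratio test on column r — row 1: 22/1 = 22; row 2: 3/(1/2) = 6; row 3: 18/1 = 18. Minimum is 6 at row 2 (p leaves); pivot element 1/2.
Divide row 2 by 1/2; eliminate column r from the other rows.
After both pivots, the entry at constraint row 3, column q is -3.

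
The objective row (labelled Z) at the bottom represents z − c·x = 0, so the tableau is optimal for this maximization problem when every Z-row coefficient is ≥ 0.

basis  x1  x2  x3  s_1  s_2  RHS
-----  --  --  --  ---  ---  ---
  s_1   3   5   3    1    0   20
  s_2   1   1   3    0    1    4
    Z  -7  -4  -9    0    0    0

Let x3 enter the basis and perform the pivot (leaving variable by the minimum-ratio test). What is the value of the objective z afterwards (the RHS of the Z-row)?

Ratio test on column x3 — row 1: 20/3 = 20/3; row 2: 4/3 = 4/3. Minimum is 4/3 at row 2 (s_2 leaves); pivot element 3.
Pivot on row 2; the Z-row RHS becomes 0 − (-9)·(4/3) = 12.

12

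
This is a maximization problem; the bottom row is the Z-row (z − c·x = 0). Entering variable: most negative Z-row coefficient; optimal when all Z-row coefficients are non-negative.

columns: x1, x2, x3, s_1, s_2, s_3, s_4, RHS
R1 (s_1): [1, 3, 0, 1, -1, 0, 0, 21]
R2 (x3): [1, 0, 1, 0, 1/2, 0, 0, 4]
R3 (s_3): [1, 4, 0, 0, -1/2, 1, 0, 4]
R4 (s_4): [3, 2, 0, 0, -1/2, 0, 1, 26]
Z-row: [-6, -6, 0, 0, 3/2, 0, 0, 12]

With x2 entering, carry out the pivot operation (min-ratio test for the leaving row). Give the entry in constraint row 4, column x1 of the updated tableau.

5/2

Ratio test on column x2 — row 1: 21/3 = 7; row 2: entry 0 ≤ 0; row 3: 4/4 = 1; row 4: 26/2 = 13. Minimum is 1 at row 3 (s_3 leaves); pivot element 4.
Divide row 3 by 4; eliminate column x2 from the other rows.
Row 4 update in column x1: 3 − 2·(1/4) = 5/2.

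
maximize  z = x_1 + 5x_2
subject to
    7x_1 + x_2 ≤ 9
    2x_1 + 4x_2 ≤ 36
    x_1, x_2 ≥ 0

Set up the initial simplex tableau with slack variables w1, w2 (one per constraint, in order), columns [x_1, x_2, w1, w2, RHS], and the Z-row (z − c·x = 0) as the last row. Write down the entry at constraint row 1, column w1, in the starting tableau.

Slack w1 belongs to constraint 1; its column is the unit vector e_1, so the entry in row 1 is 1.

1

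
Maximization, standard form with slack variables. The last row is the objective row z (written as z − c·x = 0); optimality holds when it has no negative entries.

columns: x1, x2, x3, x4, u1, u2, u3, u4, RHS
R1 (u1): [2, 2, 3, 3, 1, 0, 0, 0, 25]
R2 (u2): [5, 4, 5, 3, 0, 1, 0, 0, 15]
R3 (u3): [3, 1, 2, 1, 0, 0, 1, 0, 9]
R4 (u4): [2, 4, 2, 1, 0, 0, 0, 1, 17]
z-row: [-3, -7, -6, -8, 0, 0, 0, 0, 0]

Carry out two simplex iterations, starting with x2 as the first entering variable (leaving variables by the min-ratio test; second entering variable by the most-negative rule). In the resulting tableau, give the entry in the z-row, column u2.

8/3

Ratio test on column x2 — row 1: 25/2 = 25/2; row 2: 15/4 = 15/4; row 3: 9/1 = 9; row 4: 17/4 = 17/4. Minimum is 15/4 at row 2 (u2 leaves); pivot element 4.
Divide row 2 by 4; eliminate column x2 from the other rows.
Second iteration: most negative z-row entry is -11/4 in column x4, so x4 enters.
Ratio test on column x4 — row 1: (35/2)/(3/2) = 35/3; row 2: (15/4)/(3/4) = 5; row 3: (21/4)/(1/4) = 21; row 4: entry -2 ≤ 0. Minimum is 5 at row 2 (x2 leaves); pivot element 3/4.
Divide row 2 by 3/4; eliminate column x4 from the other rows.
After both pivots, the entry at the z-row, column u2 is 8/3.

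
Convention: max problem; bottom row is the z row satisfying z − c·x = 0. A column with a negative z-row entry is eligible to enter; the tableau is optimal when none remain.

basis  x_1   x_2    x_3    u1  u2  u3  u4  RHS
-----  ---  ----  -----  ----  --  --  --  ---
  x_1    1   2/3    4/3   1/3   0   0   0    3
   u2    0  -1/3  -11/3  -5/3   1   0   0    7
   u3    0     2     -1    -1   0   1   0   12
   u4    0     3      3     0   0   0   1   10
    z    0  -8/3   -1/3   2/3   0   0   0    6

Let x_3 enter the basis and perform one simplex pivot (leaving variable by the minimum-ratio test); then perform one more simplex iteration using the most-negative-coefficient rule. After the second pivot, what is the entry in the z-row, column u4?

5/3

Ratio test on column x_3 — row 1: 3/(4/3) = 9/4; row 2: entry -11/3 ≤ 0; row 3: entry -1 ≤ 0; row 4: 10/3 = 10/3. Minimum is 9/4 at row 1 (x_1 leaves); pivot element 4/3.
Divide row 1 by 4/3; eliminate column x_3 from the other rows.
Second iteration: most negative z-row entry is -5/2 in column x_2, so x_2 enters.
Ratio test on column x_2 — row 1: (9/4)/(1/2) = 9/2; row 2: (61/4)/(3/2) = 61/6; row 3: (57/4)/(5/2) = 57/10; row 4: (13/4)/(3/2) = 13/6. Minimum is 13/6 at row 4 (u4 leaves); pivot element 3/2.
Divide row 4 by 3/2; eliminate column x_2 from the other rows.
After both pivots, the entry at the z-row, column u4 is 5/3.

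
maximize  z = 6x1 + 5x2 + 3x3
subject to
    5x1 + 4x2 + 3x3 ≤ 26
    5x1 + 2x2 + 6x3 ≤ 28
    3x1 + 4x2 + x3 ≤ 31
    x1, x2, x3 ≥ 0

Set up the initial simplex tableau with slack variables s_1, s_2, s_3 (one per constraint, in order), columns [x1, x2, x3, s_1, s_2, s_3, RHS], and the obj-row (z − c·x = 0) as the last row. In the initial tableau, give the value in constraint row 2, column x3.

Constraint 2 has coefficient 6 on x3.

6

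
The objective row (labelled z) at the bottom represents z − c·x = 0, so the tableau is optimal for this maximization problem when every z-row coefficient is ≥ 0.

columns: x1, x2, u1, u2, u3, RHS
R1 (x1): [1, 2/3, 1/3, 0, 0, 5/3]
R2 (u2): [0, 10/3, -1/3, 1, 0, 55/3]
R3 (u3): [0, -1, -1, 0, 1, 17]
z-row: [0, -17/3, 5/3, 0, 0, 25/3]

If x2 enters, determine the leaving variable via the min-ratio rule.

x1

Column x2 entries and ratios — x1: (5/3)/(2/3) = 5/2; u2: (55/3)/(10/3) = 11/2; u3: -1 ≤ 0, skip.
Smallest ratio is 5/2 in the row of x1, so x1 leaves.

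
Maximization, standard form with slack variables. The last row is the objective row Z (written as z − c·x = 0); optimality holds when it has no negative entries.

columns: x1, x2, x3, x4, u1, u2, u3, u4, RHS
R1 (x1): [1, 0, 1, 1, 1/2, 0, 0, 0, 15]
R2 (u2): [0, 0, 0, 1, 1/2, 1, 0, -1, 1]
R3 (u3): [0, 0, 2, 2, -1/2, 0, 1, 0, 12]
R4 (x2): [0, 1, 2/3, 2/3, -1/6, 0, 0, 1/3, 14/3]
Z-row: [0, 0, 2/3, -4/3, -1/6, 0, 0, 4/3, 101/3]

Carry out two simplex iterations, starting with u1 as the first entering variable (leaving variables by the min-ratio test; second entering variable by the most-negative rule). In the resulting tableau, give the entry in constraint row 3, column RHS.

10

Ratio test on column u1 — row 1: 15/(1/2) = 30; row 2: 1/(1/2) = 2; row 3: entry -1/2 ≤ 0; row 4: entry -1/6 ≤ 0. Minimum is 2 at row 2 (u2 leaves); pivot element 1/2.
Divide row 2 by 1/2; eliminate column u1 from the other rows.
Second iteration: most negative Z-row entry is -1 in column x4, so x4 enters.
Ratio test on column x4 — row 1: entry 0 ≤ 0; row 2: 2/2 = 1; row 3: 13/3 = 13/3; row 4: 5/1 = 5. Minimum is 1 at row 2 (u1 leaves); pivot element 2.
Divide row 2 by 2; eliminate column x4 from the other rows.
After both pivots, the entry at constraint row 3, column RHS is 10.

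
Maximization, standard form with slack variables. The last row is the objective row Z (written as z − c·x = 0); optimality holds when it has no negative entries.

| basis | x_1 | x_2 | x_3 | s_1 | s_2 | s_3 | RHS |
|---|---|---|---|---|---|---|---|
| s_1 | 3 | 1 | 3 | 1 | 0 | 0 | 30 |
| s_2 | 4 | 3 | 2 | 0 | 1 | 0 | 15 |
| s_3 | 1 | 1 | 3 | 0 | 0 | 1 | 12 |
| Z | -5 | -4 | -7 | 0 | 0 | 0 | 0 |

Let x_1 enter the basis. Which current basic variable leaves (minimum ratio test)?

Column x_1 entries and ratios — s_1: 30/3 = 10; s_2: 15/4 = 15/4; s_3: 12/1 = 12.
Smallest ratio is 15/4 in the row of s_2, so s_2 leaves.

s_2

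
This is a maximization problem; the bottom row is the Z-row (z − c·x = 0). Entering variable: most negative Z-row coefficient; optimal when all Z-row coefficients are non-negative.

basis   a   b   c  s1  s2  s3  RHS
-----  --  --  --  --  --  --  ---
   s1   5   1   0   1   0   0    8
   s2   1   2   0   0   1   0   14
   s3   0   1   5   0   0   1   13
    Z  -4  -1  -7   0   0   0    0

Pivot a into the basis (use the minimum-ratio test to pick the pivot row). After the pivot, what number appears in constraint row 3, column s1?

0

Ratio test on column a — row 1: 8/5 = 8/5; row 2: 14/1 = 14; row 3: entry 0 ≤ 0. Minimum is 8/5 at row 1 (s1 leaves); pivot element 5.
Divide row 1 by 5; eliminate column a from the other rows.
Row 3 update in column s1: 0 − 0·(1/5) = 0.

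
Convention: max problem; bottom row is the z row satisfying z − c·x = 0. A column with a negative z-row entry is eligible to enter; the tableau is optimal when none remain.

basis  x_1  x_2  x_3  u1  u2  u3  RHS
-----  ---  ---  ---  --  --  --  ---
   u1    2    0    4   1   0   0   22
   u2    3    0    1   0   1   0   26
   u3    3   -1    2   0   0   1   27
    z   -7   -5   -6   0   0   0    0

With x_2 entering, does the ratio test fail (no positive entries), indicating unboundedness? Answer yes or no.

Every constraint-row entry in column x_2 is ≤ 0, so increasing x_2 is unbounded.

yes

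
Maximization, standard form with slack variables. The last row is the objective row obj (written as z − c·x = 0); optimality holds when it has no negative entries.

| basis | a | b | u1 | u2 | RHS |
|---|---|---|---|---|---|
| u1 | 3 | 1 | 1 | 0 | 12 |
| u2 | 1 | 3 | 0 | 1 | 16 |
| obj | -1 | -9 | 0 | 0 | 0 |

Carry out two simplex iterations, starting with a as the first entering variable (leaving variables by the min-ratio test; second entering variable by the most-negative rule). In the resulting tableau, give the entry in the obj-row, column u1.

-3/4

Ratio test on column a — row 1: 12/3 = 4; row 2: 16/1 = 16. Minimum is 4 at row 1 (u1 leaves); pivot element 3.
Divide row 1 by 3; eliminate column a from the other rows.
Second iteration: most negative obj-row entry is -26/3 in column b, so b enters.
Ratio test on column b — row 1: 4/(1/3) = 12; row 2: 12/(8/3) = 9/2. Minimum is 9/2 at row 2 (u2 leaves); pivot element 8/3.
Divide row 2 by 8/3; eliminate column b from the other rows.
After both pivots, the entry at the obj-row, column u1 is -3/4.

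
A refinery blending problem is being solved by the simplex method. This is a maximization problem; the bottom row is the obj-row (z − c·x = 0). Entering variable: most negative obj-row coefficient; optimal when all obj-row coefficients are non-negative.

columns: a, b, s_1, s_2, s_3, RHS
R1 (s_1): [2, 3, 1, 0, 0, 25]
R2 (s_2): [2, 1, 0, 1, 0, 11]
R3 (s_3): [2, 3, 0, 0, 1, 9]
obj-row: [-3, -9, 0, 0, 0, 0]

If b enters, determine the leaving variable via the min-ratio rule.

s_3

Column b entries and ratios — s_1: 25/3 = 25/3; s_2: 11/1 = 11; s_3: 9/3 = 3.
Smallest ratio is 3 in the row of s_3, so s_3 leaves.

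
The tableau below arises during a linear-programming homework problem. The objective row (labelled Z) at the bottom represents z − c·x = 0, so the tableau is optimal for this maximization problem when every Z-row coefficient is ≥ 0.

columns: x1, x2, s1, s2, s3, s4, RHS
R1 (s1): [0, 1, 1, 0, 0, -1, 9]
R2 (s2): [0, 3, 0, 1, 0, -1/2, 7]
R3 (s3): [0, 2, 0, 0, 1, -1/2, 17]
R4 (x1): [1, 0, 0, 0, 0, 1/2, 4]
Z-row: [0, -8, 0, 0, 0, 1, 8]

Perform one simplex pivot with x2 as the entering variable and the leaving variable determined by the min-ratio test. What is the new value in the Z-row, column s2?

Ratio test on column x2 — row 1: 9/1 = 9; row 2: 7/3 = 7/3; row 3: 17/2 = 17/2; row 4: entry 0 ≤ 0. Minimum is 7/3 at row 2 (s2 leaves); pivot element 3.
Divide row 2 by 3; eliminate column x2 from the other rows.
Z-row update in column s2: 0 − (-8)·(1/3) = 8/3.

8/3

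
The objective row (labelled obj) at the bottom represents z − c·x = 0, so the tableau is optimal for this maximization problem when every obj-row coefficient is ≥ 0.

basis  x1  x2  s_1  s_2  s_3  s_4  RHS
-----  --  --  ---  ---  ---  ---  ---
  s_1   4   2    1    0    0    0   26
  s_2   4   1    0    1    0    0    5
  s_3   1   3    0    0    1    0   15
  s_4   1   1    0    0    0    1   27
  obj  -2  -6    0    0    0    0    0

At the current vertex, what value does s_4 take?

s_4 is basic (row 4); its value is the RHS of that row, 27.

27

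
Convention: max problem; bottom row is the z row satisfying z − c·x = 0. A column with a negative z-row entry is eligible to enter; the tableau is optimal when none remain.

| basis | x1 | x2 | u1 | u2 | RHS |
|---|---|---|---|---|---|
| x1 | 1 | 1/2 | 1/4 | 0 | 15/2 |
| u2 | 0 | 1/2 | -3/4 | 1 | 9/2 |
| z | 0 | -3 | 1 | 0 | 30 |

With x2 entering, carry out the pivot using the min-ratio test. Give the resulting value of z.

57

Ratio test on column x2 — row 1: (15/2)/(1/2) = 15; row 2: (9/2)/(1/2) = 9. Minimum is 9 at row 2 (u2 leaves); pivot element 1/2.
Pivot on row 2; the z-row RHS becomes 30 − (-3)·9 = 57.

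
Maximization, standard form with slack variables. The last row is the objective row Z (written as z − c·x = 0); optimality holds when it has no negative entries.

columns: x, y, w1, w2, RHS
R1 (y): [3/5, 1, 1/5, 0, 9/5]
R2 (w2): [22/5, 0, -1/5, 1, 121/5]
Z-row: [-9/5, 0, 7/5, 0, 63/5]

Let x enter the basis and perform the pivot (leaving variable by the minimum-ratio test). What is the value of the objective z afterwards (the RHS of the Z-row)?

Ratio test on column x — row 1: (9/5)/(3/5) = 3; row 2: (121/5)/(22/5) = 11/2. Minimum is 3 at row 1 (y leaves); pivot element 3/5.
Pivot on row 1; the Z-row RHS becomes 63/5 − (-9/5)·3 = 18.

18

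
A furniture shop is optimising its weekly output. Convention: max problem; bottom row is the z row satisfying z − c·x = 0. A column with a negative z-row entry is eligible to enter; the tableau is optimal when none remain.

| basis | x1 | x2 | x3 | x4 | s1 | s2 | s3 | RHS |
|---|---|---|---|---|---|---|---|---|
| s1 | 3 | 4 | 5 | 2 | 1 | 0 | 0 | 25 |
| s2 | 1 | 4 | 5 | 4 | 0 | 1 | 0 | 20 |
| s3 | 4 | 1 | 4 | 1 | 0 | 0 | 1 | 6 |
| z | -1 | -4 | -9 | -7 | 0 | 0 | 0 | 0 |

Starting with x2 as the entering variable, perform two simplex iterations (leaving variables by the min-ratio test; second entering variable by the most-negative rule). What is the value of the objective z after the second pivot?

Ratio test on column x2 — row 1: 25/4 = 25/4; row 2: 20/4 = 5; row 3: 6/1 = 6. Minimum is 5 at row 2 (s2 leaves); pivot element 4.
Pivot on row 2; the z-row RHS becomes 0 − (-4)·5 = 20.
Next entering variable (most negative z-row entry -4): x3.
Ratio test on column x3 — row 1: entry 0 ≤ 0; row 2: 5/(5/4) = 4; row 3: 1/(11/4) = 4/11. Minimum is 4/11 at row 3 (s3 leaves); pivot element 11/4.
After the second pivot the z-row RHS is 20 − (-4)·(4/11) = 236/11.

236/11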